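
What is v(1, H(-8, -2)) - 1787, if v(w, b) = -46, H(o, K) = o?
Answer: -1833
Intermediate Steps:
v(1, H(-8, -2)) - 1787 = -46 - 1787 = -1833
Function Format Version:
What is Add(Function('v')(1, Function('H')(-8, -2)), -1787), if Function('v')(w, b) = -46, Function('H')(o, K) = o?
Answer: -1833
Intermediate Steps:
Add(Function('v')(1, Function('H')(-8, -2)), -1787) = Add(-46, -1787) = -1833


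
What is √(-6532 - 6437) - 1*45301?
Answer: -45301 + 3*I*√1441 ≈ -45301.0 + 113.88*I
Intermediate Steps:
√(-6532 - 6437) - 1*45301 = √(-12969) - 45301 = 3*I*√1441 - 45301 = -45301 + 3*I*√1441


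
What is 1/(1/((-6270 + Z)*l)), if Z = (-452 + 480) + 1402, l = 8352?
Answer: -40423680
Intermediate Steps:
Z = 1430 (Z = 28 + 1402 = 1430)
1/(1/((-6270 + Z)*l)) = 1/(1/((-6270 + 1430)*8352)) = 1/((1/8352)/(-4840)) = 1/(-1/4840*1/8352) = 1/(-1/40423680) = -40423680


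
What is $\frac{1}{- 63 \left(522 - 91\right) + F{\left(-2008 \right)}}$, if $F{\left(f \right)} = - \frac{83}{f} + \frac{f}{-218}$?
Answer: $- \frac{218872}{5941006337} \approx -3.6841 \cdot 10^{-5}$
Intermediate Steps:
$F{\left(f \right)} = - \frac{83}{f} - \frac{f}{218}$ ($F{\left(f \right)} = - \frac{83}{f} + f \left(- \frac{1}{218}\right) = - \frac{83}{f} - \frac{f}{218}$)
$\frac{1}{- 63 \left(522 - 91\right) + F{\left(-2008 \right)}} = \frac{1}{- 63 \left(522 - 91\right) - \left(- \frac{1004}{109} + \frac{83}{-2008}\right)} = \frac{1}{\left(-63\right) 431 + \left(\left(-83\right) \left(- \frac{1}{2008}\right) + \frac{1004}{109}\right)} = \frac{1}{-27153 + \left(\frac{83}{2008} + \frac{1004}{109}\right)} = \frac{1}{-27153 + \frac{2025079}{218872}} = \frac{1}{- \frac{5941006337}{218872}} = - \frac{218872}{5941006337}$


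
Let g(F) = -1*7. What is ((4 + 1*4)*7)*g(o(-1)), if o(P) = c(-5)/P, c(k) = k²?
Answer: -392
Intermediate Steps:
o(P) = 25/P (o(P) = (-5)²/P = 25/P)
g(F) = -7
((4 + 1*4)*7)*g(o(-1)) = ((4 + 1*4)*7)*(-7) = ((4 + 4)*7)*(-7) = (8*7)*(-7) = 56*(-7) = -392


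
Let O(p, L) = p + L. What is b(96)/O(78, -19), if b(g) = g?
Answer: 96/59 ≈ 1.6271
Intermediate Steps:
O(p, L) = L + p
b(96)/O(78, -19) = 96/(-19 + 78) = 96/59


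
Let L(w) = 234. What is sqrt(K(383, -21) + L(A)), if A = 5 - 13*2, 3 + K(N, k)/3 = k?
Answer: 9*sqrt(2) ≈ 12.728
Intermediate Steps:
K(N, k) = -9 + 3*k
A = -21 (A = 5 - 26 = -21)
sqrt(K(383, -21) + L(A)) = sqrt((-9 + 3*(-21)) + 234) = sqrt((-9 - 63) + 234) = sqrt(-72 + 234) = sqrt(162) = 9*sqrt(2)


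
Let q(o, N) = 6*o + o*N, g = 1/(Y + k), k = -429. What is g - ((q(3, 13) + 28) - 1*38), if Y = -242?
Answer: -31538/671 ≈ -47.001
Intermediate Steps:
g = -1/671 (g = 1/(-242 - 429) = 1/(-671) = -1/671 ≈ -0.0014903)
q(o, N) = 6*o + N*o
g - ((q(3, 13) + 28) - 1*38) = -1/671 - ((3*(6 + 13) + 28) - 1*38) = -1/671 - ((3*19 + 28) - 38) = -1/671 - ((57 + 28) - 38) = -1/671 - (85 - 38) = -1/671 - 1*47 = -1/671 - 47 = -31538/671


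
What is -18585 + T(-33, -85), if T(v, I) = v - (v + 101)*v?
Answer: -16374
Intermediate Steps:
T(v, I) = v - v*(101 + v) (T(v, I) = v - (101 + v)*v = v - v*(101 + v))
-18585 + T(-33, -85) = -18585 - 1*(-33)*(100 - 33) = -18585 - 1*(-33)*67 = -18585 + 2211 = -16374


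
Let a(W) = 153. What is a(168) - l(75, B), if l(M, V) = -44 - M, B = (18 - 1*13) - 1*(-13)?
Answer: 272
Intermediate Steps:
B = 18 (B = (18 - 13) + 13 = 5 + 13 = 18)
a(168) - l(75, B) = 153 - (-44 - 1*75) = 153 - (-44 - 75) = 153 - 1*(-119) = 153 + 119 = 272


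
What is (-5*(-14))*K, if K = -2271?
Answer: -158970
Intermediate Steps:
(-5*(-14))*K = -5*(-14)*(-2271) = 70*(-2271) = -158970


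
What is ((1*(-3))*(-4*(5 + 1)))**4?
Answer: 26873856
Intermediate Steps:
((1*(-3))*(-4*(5 + 1)))**4 = (-(-12)*6)**4 = (-3*(-24))**4 = 72**4 = 26873856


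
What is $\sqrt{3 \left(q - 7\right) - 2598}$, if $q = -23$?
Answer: $8 i \sqrt{42} \approx 51.846 i$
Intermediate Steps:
$\sqrt{3 \left(q - 7\right) - 2598} = \sqrt{3 \left(-23 - 7\right) - 2598} = \sqrt{3 \left(-30\right) - 2598} = \sqrt{-90 - 2598} = \sqrt{-2688} = 8 i \sqrt{42}$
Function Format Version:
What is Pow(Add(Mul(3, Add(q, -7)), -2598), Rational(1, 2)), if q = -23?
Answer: Mul(8, I, Pow(42, Rational(1, 2))) ≈ Mul(51.846, I)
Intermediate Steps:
Pow(Add(Mul(3, Add(q, -7)), -2598), Rational(1, 2)) = Pow(Add(Mul(3, Add(-23, -7)), -2598), Rational(1, 2)) = Pow(Add(Mul(3, -30), -2598), Rational(1, 2)) = Pow(Add(-90, -2598), Rational(1, 2)) = Pow(-2688, Rational(1, 2)) = Mul(8, I, Pow(42, Rational(1, 2)))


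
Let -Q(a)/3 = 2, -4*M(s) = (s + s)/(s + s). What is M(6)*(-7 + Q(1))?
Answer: 13/4 ≈ 3.2500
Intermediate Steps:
M(s) = -¼ (M(s) = -(s + s)/(4*(s + s)) = -2*s/(4*(2*s)) = -2*s*1/(2*s)/4 = -¼*1 = -¼)
Q(a) = -6 (Q(a) = -3*2 = -6)
M(6)*(-7 + Q(1)) = -(-7 - 6)/4 = -¼*(-13) = 13/4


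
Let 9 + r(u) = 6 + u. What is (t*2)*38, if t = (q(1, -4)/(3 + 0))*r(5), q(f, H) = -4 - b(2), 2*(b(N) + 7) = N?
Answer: 304/3 ≈ 101.33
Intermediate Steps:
b(N) = -7 + N/2
q(f, H) = 2 (q(f, H) = -4 - (-7 + (½)*2) = -4 - (-7 + 1) = -4 - 1*(-6) = -4 + 6 = 2)
r(u) = -3 + u (r(u) = -9 + (6 + u) = -3 + u)
t = 4/3 (t = (2/(3 + 0))*(-3 + 5) = (2/3)*2 = (2*(⅓))*2 = (⅔)*2 = 4/3 ≈ 1.3333)
(t*2)*38 = ((4/3)*2)*38 = (8/3)*38 = 304/3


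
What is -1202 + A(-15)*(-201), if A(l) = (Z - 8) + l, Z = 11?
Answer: 1210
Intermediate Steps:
A(l) = 3 + l (A(l) = (11 - 8) + l = 3 + l)
-1202 + A(-15)*(-201) = -1202 + (3 - 15)*(-201) = -1202 - 12*(-201) = -1202 + 2412 = 1210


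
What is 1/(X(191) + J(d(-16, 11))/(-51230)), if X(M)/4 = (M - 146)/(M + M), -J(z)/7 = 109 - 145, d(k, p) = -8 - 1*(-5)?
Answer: 4892465/2281284 ≈ 2.1446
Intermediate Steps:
d(k, p) = -3 (d(k, p) = -8 + 5 = -3)
J(z) = 252 (J(z) = -7*(109 - 145) = -7*(-36) = 252)
X(M) = 2*(-146 + M)/M (X(M) = 4*((M - 146)/(M + M)) = 4*((-146 + M)/((2*M))) = 4*((-146 + M)*(1/(2*M))) = 4*((-146 + M)/(2*M)) = 2*(-146 + M)/M)
1/(X(191) + J(d(-16, 11))/(-51230)) = 1/((2 - 292/191) + 252/(-51230)) = 1/((2 - 292*1/191) + 252*(-1/51230)) = 1/((2 - 292/191) - 126/25615) = 1/(90/191 - 126/25615) = 1/(2281284/4892465) = 4892465/2281284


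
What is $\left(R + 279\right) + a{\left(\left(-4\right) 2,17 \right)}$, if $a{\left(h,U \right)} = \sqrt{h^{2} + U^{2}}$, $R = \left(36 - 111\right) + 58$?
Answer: $262 + \sqrt{353} \approx 280.79$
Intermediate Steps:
$R = -17$ ($R = -75 + 58 = -17$)
$a{\left(h,U \right)} = \sqrt{U^{2} + h^{2}}$
$\left(R + 279\right) + a{\left(\left(-4\right) 2,17 \right)} = \left(-17 + 279\right) + \sqrt{17^{2} + \left(\left(-4\right) 2\right)^{2}} = 262 + \sqrt{289 + \left(-8\right)^{2}} = 262 + \sqrt{289 + 64} = 262 + \sqrt{353}$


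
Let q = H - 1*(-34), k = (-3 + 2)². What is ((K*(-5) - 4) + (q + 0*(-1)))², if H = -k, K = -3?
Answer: 1936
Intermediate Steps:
k = 1 (k = (-1)² = 1)
H = -1 (H = -1*1 = -1)
q = 33 (q = -1 - 1*(-34) = -1 + 34 = 33)
((K*(-5) - 4) + (q + 0*(-1)))² = ((-3*(-5) - 4) + (33 + 0*(-1)))² = ((15 - 4) + (33 + 0))² = (11 + 33)² = 44² = 1936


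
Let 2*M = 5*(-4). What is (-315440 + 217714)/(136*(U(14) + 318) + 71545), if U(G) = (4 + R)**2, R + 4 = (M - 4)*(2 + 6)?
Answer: -97726/1820777 ≈ -0.053673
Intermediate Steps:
M = -10 (M = (5*(-4))/2 = (1/2)*(-20) = -10)
R = -116 (R = -4 + (-10 - 4)*(2 + 6) = -4 - 14*8 = -4 - 112 = -116)
U(G) = 12544 (U(G) = (4 - 116)**2 = (-112)**2 = 12544)
(-315440 + 217714)/(136*(U(14) + 318) + 71545) = (-315440 + 217714)/(136*(12544 + 318) + 71545) = -97726/(136*12862 + 71545) = -97726/(1749232 + 71545) = -97726/1820777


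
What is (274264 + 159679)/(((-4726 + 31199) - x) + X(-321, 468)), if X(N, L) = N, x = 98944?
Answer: -433943/72792 ≈ -5.9614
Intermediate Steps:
(274264 + 159679)/(((-4726 + 31199) - x) + X(-321, 468)) = (274264 + 159679)/(((-4726 + 31199) - 1*98944) - 321) = 433943/((26473 - 98944) - 321) = 433943/(-72471 - 321) = 433943/(-72792) = 433943*(-1/72792) = -433943/72792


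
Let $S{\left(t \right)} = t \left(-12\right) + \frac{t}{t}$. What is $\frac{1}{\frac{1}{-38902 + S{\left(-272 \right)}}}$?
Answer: $-35637$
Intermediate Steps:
$S{\left(t \right)} = 1 - 12 t$ ($S{\left(t \right)} = - 12 t + 1 = 1 - 12 t$)
$\frac{1}{\frac{1}{-38902 + S{\left(-272 \right)}}} = \frac{1}{\frac{1}{-38902 + \left(1 - -3264\right)}} = \frac{1}{\frac{1}{-38902 + \left(1 + 3264\right)}} = \frac{1}{\frac{1}{-38902 + 3265}} = \frac{1}{\frac{1}{-35637}} = \frac{1}{- \frac{1}{35637}} = -35637$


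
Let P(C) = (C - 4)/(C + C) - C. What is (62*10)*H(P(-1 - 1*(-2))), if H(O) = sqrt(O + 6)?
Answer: 310*sqrt(14) ≈ 1159.9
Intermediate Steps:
P(C) = -C + (-4 + C)/(2*C) (P(C) = (-4 + C)/((2*C)) - C = (-4 + C)*(1/(2*C)) - C = (-4 + C)/(2*C) - C = -C + (-4 + C)/(2*C))
H(O) = sqrt(6 + O)
(62*10)*H(P(-1 - 1*(-2))) = (62*10)*sqrt(6 + (1/2 - (-1 - 1*(-2)) - 2/(-1 - 1*(-2)))) = 620*sqrt(6 + (1/2 - (-1 + 2) - 2/(-1 + 2))) = 620*sqrt(6 + (1/2 - 1*1 - 2/1)) = 620*sqrt(6 + (1/2 - 1 - 2*1)) = 620*sqrt(6 + (1/2 - 1 - 2)) = 620*sqrt(6 - 5/2) = 620*sqrt(7/2) = 620*(sqrt(14)/2) = 310*sqrt(14)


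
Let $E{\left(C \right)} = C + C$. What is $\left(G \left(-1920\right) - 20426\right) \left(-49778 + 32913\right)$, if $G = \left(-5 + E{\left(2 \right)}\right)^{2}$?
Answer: $376865290$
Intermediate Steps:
$E{\left(C \right)} = 2 C$
$G = 1$ ($G = \left(-5 + 2 \cdot 2\right)^{2} = \left(-5 + 4\right)^{2} = \left(-1\right)^{2} = 1$)
$\left(G \left(-1920\right) - 20426\right) \left(-49778 + 32913\right) = \left(1 \left(-1920\right) - 20426\right) \left(-49778 + 32913\right) = \left(-1920 - 20426\right) \left(-16865\right) = \left(-22346\right) \left(-16865\right) = 376865290$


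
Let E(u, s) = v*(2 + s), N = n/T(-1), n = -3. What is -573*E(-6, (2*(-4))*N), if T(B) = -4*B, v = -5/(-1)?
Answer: -22920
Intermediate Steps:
v = 5 (v = -5*(-1) = 5)
N = -¾ (N = -3/((-4*(-1))) = -3/4 = -3*¼ = -¾ ≈ -0.75000)
E(u, s) = 10 + 5*s (E(u, s) = 5*(2 + s) = 10 + 5*s)
-573*E(-6, (2*(-4))*N) = -573*(10 + 5*((2*(-4))*(-¾))) = -573*(10 + 5*(-8*(-¾))) = -573*(10 + 5*6) = -573*(10 + 30) = -573*40 = -22920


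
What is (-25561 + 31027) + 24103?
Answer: 29569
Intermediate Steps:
(-25561 + 31027) + 24103 = 5466 + 24103 = 29569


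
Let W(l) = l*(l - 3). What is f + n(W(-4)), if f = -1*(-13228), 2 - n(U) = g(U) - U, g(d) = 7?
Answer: 13251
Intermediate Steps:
W(l) = l*(-3 + l)
n(U) = -5 + U (n(U) = 2 - (7 - U) = 2 + (-7 + U) = -5 + U)
f = 13228
f + n(W(-4)) = 13228 + (-5 - 4*(-3 - 4)) = 13228 + (-5 - 4*(-7)) = 13228 + (-5 + 28) = 13228 + 23 = 13251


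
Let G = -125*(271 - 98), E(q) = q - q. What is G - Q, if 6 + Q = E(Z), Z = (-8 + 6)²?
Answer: -21619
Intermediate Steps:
Z = 4 (Z = (-2)² = 4)
E(q) = 0
G = -21625 (G = -125*173 = -21625)
Q = -6 (Q = -6 + 0 = -6)
G - Q = -21625 - 1*(-6) = -21625 + 6 = -21619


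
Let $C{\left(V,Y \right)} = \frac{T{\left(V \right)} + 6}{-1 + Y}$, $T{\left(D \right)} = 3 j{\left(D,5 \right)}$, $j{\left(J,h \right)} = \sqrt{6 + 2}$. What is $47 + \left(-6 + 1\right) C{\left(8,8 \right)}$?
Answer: $\frac{299}{7} - \frac{30 \sqrt{2}}{7} \approx 36.653$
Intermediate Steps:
$j{\left(J,h \right)} = 2 \sqrt{2}$ ($j{\left(J,h \right)} = \sqrt{8} = 2 \sqrt{2}$)
$T{\left(D \right)} = 6 \sqrt{2}$ ($T{\left(D \right)} = 3 \cdot 2 \sqrt{2} = 6 \sqrt{2}$)
$C{\left(V,Y \right)} = \frac{6 + 6 \sqrt{2}}{-1 + Y}$ ($C{\left(V,Y \right)} = \frac{6 \sqrt{2} + 6}{-1 + Y} = \frac{6 + 6 \sqrt{2}}{-1 + Y}$)
$47 + \left(-6 + 1\right) C{\left(8,8 \right)} = 47 + \left(-6 + 1\right) \frac{6 \left(1 + \sqrt{2}\right)}{-1 + 8} = 47 - 5 \frac{6 \left(1 + \sqrt{2}\right)}{7} = 47 - 5 \cdot 6 \cdot \frac{1}{7} \left(1 + \sqrt{2}\right) = 47 - 5 \left(\frac{6}{7} + \frac{6 \sqrt{2}}{7}\right) = 47 - \left(\frac{30}{7} + \frac{30 \sqrt{2}}{7}\right) = \frac{299}{7} - \frac{30 \sqrt{2}}{7}$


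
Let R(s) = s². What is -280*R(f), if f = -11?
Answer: -33880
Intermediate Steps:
-280*R(f) = -280*(-11)² = -280*121 = -33880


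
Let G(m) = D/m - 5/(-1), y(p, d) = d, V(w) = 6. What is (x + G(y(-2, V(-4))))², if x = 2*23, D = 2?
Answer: 23716/9 ≈ 2635.1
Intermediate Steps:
x = 46
G(m) = 5 + 2/m (G(m) = 2/m - 5/(-1) = 2/m - 5*(-1) = 2/m + 5 = 5 + 2/m)
(x + G(y(-2, V(-4))))² = (46 + (5 + 2/6))² = (46 + (5 + 2*(⅙)))² = (46 + (5 + ⅓))² = (46 + 16/3)² = (154/3)² = 23716/9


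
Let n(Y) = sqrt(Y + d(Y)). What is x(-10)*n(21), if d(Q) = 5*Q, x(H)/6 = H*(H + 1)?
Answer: 1620*sqrt(14) ≈ 6061.5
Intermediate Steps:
x(H) = 6*H*(1 + H) (x(H) = 6*(H*(H + 1)) = 6*(H*(1 + H)) = 6*H*(1 + H))
n(Y) = sqrt(6)*sqrt(Y) (n(Y) = sqrt(Y + 5*Y) = sqrt(6*Y) = sqrt(6)*sqrt(Y))
x(-10)*n(21) = (6*(-10)*(1 - 10))*(sqrt(6)*sqrt(21)) = (6*(-10)*(-9))*(3*sqrt(14)) = 540*(3*sqrt(14)) = 1620*sqrt(14)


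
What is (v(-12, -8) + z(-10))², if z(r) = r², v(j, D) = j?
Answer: 7744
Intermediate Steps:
(v(-12, -8) + z(-10))² = (-12 + (-10)²)² = (-12 + 100)² = 88² = 7744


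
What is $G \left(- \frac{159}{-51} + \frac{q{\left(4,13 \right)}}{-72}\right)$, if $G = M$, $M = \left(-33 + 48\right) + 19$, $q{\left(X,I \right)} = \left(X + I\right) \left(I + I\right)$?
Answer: $- \frac{1849}{18} \approx -102.72$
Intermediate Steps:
$q{\left(X,I \right)} = 2 I \left(I + X\right)$ ($q{\left(X,I \right)} = \left(I + X\right) 2 I = 2 I \left(I + X\right)$)
$M = 34$ ($M = 15 + 19 = 34$)
$G = 34$
$G \left(- \frac{159}{-51} + \frac{q{\left(4,13 \right)}}{-72}\right) = 34 \left(- \frac{159}{-51} + \frac{2 \cdot 13 \left(13 + 4\right)}{-72}\right) = 34 \left(\left(-159\right) \left(- \frac{1}{51}\right) + 2 \cdot 13 \cdot 17 \left(- \frac{1}{72}\right)\right) = 34 \left(\frac{53}{17} + 442 \left(- \frac{1}{72}\right)\right) = 34 \left(\frac{53}{17} - \frac{221}{36}\right) = 34 \left(- \frac{1849}{612}\right) = - \frac{1849}{18}$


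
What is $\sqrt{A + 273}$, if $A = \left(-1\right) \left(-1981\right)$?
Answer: $7 \sqrt{46} \approx 47.476$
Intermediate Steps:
$A = 1981$
$\sqrt{A + 273} = \sqrt{1981 + 273} = \sqrt{2254} = 7 \sqrt{46}$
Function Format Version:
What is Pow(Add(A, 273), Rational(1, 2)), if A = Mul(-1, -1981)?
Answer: Mul(7, Pow(46, Rational(1, 2))) ≈ 47.476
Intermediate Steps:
A = 1981
Pow(Add(A, 273), Rational(1, 2)) = Pow(Add(1981, 273), Rational(1, 2)) = Pow(2254, Rational(1, 2)) = Mul(7, Pow(46, Rational(1, 2)))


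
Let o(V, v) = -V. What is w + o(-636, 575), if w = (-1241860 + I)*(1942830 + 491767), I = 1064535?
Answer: -431714912389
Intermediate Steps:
w = -431714913025 (w = (-1241860 + 1064535)*(1942830 + 491767) = -177325*2434597 = -431714913025)
w + o(-636, 575) = -431714913025 - 1*(-636) = -431714913025 + 636 = -431714912389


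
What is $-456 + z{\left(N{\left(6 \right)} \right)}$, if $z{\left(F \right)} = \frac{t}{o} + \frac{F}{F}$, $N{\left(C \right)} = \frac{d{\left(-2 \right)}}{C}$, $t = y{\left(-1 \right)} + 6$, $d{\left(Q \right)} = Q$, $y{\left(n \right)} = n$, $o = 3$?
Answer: $- \frac{1360}{3} \approx -453.33$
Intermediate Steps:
$t = 5$ ($t = -1 + 6 = 5$)
$N{\left(C \right)} = - \frac{2}{C}$
$z{\left(F \right)} = \frac{8}{3}$ ($z{\left(F \right)} = \frac{5}{3} + \frac{F}{F} = 5 \cdot \frac{1}{3} + 1 = \frac{5}{3} + 1 = \frac{8}{3}$)
$-456 + z{\left(N{\left(6 \right)} \right)} = -456 + \frac{8}{3} = - \frac{1360}{3}$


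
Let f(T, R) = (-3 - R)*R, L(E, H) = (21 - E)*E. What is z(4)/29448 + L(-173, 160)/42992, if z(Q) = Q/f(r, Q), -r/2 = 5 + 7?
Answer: -216199357/276943716 ≈ -0.78066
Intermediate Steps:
L(E, H) = E*(21 - E)
r = -24 (r = -2*(5 + 7) = -2*12 = -24)
f(T, R) = R*(-3 - R)
z(Q) = -1/(3 + Q) (z(Q) = Q/((-Q*(3 + Q))) = Q*(-1/(Q*(3 + Q))) = -1/(3 + Q))
z(4)/29448 + L(-173, 160)/42992 = -1/(3 + 4)/29448 - 173*(21 - 1*(-173))/42992 = -1/7*(1/29448) - 173*(21 + 173)*(1/42992) = -1*⅐*(1/29448) - 173*194*(1/42992) = -⅐*1/29448 - 33562*1/42992 = -1/206136 - 16781/21496 = -216199357/276943716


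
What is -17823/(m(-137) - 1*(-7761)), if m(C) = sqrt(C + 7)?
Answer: -10640331/4633327 + 1371*I*sqrt(130)/4633327 ≈ -2.2965 + 0.0033738*I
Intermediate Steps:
m(C) = sqrt(7 + C)
-17823/(m(-137) - 1*(-7761)) = -17823/(sqrt(7 - 137) - 1*(-7761)) = -17823/(sqrt(-130) + 7761) = -17823/(I*sqrt(130) + 7761) = -17823/(7761 + I*sqrt(130))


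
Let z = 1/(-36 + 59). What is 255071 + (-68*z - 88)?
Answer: 5864541/23 ≈ 2.5498e+5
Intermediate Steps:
z = 1/23 ≈ 0.043478
255071 + (-68*z - 88) = 255071 + (-68*1/23 - 88) = 255071 + (-68/23 - 88) = 255071 - 2092/23 = 5864541/23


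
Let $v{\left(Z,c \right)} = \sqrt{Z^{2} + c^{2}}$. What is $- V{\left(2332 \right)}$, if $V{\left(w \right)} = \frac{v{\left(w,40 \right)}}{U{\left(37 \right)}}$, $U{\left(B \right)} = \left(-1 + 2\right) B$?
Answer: $- \frac{4 \sqrt{339989}}{37} \approx -63.036$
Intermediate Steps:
$U{\left(B \right)} = B$ ($U{\left(B \right)} = 1 B = B$)
$V{\left(w \right)} = \frac{\sqrt{1600 + w^{2}}}{37}$ ($V{\left(w \right)} = \frac{\sqrt{w^{2} + 40^{2}}}{37} = \sqrt{w^{2} + 1600} \cdot \frac{1}{37} = \sqrt{1600 + w^{2}} \cdot \frac{1}{37} = \frac{\sqrt{1600 + w^{2}}}{37}$)
$- V{\left(2332 \right)} = - \frac{\sqrt{1600 + 2332^{2}}}{37} = - \frac{\sqrt{1600 + 5438224}}{37} = - \frac{\sqrt{5439824}}{37} = - \frac{4 \sqrt{339989}}{37}$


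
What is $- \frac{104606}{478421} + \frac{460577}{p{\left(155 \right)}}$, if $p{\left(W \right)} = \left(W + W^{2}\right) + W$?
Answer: $\frac{217804121907}{11642375035} \approx 18.708$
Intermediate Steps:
$p{\left(W \right)} = W^{2} + 2 W$
$- \frac{104606}{478421} + \frac{460577}{p{\left(155 \right)}} = - \frac{104606}{478421} + \frac{460577}{155 \left(2 + 155\right)} = \left(-104606\right) \frac{1}{478421} + \frac{460577}{155 \cdot 157} = - \frac{104606}{478421} + \frac{460577}{24335} = \frac{217804121907}{11642375035}$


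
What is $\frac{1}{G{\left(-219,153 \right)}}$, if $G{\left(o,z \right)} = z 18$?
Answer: $\frac{1}{2754} \approx 0.00036311$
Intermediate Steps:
$G{\left(o,z \right)} = 18 z$
$\frac{1}{G{\left(-219,153 \right)}} = \frac{1}{18 \cdot 153} = \frac{1}{2754}$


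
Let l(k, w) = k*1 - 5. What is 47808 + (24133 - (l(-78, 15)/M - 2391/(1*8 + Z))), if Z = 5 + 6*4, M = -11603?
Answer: 30912802353/429311 ≈ 72006.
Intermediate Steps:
Z = 29 (Z = 5 + 24 = 29)
l(k, w) = -5 + k (l(k, w) = k - 5 = -5 + k)
47808 + (24133 - (l(-78, 15)/M - 2391/(1*8 + Z))) = 47808 + (24133 - ((-5 - 78)/(-11603) - 2391/(1*8 + 29))) = 47808 + (24133 - (-83*(-1/11603) - 2391/(8 + 29))) = 47808 + (24133 - (83/11603 - 2391/37)) = 47808 + (24133 - 1*(-27739702/429311)) = 47808 + (24133 + 27739702/429311) = 47808 + 10388302065/429311 = 30912802353/429311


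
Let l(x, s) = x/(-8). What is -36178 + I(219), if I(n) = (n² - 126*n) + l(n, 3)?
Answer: -126707/8 ≈ -15838.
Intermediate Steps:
l(x, s) = -x/8 (l(x, s) = x*(-⅛) = -x/8)
I(n) = n² - 1009*n/8 (I(n) = (n² - 126*n) - n/8 = n² - 1009*n/8)
-36178 + I(219) = -36178 + (⅛)*219*(-1009 + 8*219) = -36178 + (⅛)*219*(-1009 + 1752) = -36178 + (⅛)*219*743 = -36178 + 162717/8 = -126707/8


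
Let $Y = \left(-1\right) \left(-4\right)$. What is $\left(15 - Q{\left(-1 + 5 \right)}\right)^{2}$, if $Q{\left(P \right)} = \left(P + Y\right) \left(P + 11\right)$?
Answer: $11025$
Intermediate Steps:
$Y = 4$
$Q{\left(P \right)} = \left(4 + P\right) \left(11 + P\right)$ ($Q{\left(P \right)} = \left(P + 4\right) \left(P + 11\right) = \left(4 + P\right) \left(11 + P\right)$)
$\left(15 - Q{\left(-1 + 5 \right)}\right)^{2} = \left(15 - \left(44 + \left(-1 + 5\right)^{2} + 15 \left(-1 + 5\right)\right)\right)^{2} = \left(15 - \left(44 + 4^{2} + 15 \cdot 4\right)\right)^{2} = \left(15 - \left(44 + 16 + 60\right)\right)^{2} = \left(15 - 120\right)^{2} = \left(-105\right)^{2} = 11025$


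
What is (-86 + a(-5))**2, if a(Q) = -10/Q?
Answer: 7056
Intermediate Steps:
(-86 + a(-5))**2 = (-86 - 10/(-5))**2 = (-86 - 10*(-1/5))**2 = (-86 + 2)**2 = (-84)**2 = 7056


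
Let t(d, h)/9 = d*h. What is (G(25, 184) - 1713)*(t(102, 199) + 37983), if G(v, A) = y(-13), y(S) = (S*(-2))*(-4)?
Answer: -400948305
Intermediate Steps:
y(S) = 8*S (y(S) = -2*S*(-4) = 8*S)
G(v, A) = -104 (G(v, A) = 8*(-13) = -104)
t(d, h) = 9*d*h (t(d, h) = 9*(d*h) = 9*d*h)
(G(25, 184) - 1713)*(t(102, 199) + 37983) = (-104 - 1713)*(9*102*199 + 37983) = -1817*(182682 + 37983) = -1817*220665 = -400948305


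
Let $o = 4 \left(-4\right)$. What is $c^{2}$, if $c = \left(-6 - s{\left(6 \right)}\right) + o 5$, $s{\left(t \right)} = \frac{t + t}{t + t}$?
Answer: $7569$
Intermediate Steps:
$o = -16$
$s{\left(t \right)} = 1$ ($s{\left(t \right)} = \frac{2 t}{2 t} = 2 t \frac{1}{2 t} = 1$)
$c = -87$ ($c = \left(-6 - 1\right) - 80 = -7 - 80 = -87$)
$c^{2} = \left(-87\right)^{2} = 7569$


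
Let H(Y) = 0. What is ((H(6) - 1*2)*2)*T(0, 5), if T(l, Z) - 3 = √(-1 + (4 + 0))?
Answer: -12 - 4*√3 ≈ -18.928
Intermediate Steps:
T(l, Z) = 3 + √3 (T(l, Z) = 3 + √(-1 + (4 + 0)) = 3 + √(-1 + 4) = 3 + √3)
((H(6) - 1*2)*2)*T(0, 5) = ((0 - 1*2)*2)*(3 + √3) = ((0 - 2)*2)*(3 + √3) = (-2*2)*(3 + √3) = -4*(3 + √3) = -12 - 4*√3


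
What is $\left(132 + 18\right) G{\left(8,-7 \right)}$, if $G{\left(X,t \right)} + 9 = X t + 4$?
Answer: $-9150$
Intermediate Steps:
$G{\left(X,t \right)} = -5 + X t$ ($G{\left(X,t \right)} = -9 + \left(X t + 4\right) = -9 + \left(4 + X t\right) = -5 + X t$)
$\left(132 + 18\right) G{\left(8,-7 \right)} = \left(132 + 18\right) \left(-5 + 8 \left(-7\right)\right) = 150 \left(-5 - 56\right) = 150 \left(-61\right) = -9150$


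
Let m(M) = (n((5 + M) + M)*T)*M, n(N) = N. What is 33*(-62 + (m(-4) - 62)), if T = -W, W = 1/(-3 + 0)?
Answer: -3960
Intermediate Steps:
W = -⅓ (W = 1/(-3) = -⅓ ≈ -0.33333)
T = ⅓ (T = -1*(-⅓) = ⅓ ≈ 0.33333)
m(M) = M*(5/3 + 2*M/3) (m(M) = (((5 + M) + M)*(⅓))*M = ((5 + 2*M)*(⅓))*M = (5/3 + 2*M/3)*M = M*(5/3 + 2*M/3))
33*(-62 + (m(-4) - 62)) = 33*(-62 + ((⅓)*(-4)*(5 + 2*(-4)) - 62)) = 33*(-62 + ((⅓)*(-4)*(5 - 8) - 62)) = 33*(-62 + ((⅓)*(-4)*(-3) - 62)) = 33*(-62 + (4 - 62)) = 33*(-62 - 58) = 33*(-120) = -3960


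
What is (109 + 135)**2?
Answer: 59536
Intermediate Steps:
(109 + 135)**2 = 244**2 = 59536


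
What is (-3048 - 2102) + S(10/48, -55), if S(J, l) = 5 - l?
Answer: -5090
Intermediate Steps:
(-3048 - 2102) + S(10/48, -55) = (-3048 - 2102) + (5 - 1*(-55)) = -5150 + (5 + 55) = -5150 + 60 = -5090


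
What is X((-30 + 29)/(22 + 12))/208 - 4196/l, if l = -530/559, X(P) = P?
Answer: 8293914039/1874080 ≈ 4425.6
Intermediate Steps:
l = -530/559 (l = -530*1/559 = -530/559 ≈ -0.94812)
X((-30 + 29)/(22 + 12))/208 - 4196/l = ((-30 + 29)/(22 + 12))/208 - 4196/(-530/559) = -1/34*(1/208) - 4196*(-559/530) = -1*1/34*(1/208) + 1172782/265 = -1/34*1/208 + 1172782/265 = -1/7072 + 1172782/265 = 8293914039/1874080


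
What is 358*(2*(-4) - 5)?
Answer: -4654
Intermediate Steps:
358*(2*(-4) - 5) = 358*(-8 - 5) = 358*(-13) = -4654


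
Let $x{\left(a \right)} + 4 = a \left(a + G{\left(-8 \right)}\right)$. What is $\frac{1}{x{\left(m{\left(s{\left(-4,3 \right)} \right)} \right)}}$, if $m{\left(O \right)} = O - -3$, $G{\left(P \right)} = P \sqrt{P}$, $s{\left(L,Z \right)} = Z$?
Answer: $\frac{1}{608} + \frac{3 i \sqrt{2}}{608} \approx 0.0016447 + 0.006978 i$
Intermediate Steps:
$G{\left(P \right)} = P^{\frac{3}{2}}$
$m{\left(O \right)} = 3 + O$ ($m{\left(O \right)} = O + 3 = 3 + O$)
$x{\left(a \right)} = -4 + a \left(a - 16 i \sqrt{2}\right)$ ($x{\left(a \right)} = -4 + a \left(a + \left(-8\right)^{\frac{3}{2}}\right) = -4 + a \left(a - 16 i \sqrt{2}\right)$)
$\frac{1}{x{\left(m{\left(s{\left(-4,3 \right)} \right)} \right)}} = \frac{1}{-4 + \left(3 + 3\right)^{2} - 16 i \left(3 + 3\right) \sqrt{2}} = \frac{1}{-4 + 6^{2} - 16 i 6 \sqrt{2}} = \frac{1}{-4 + 36 - 96 i \sqrt{2}} = \frac{1}{32 - 96 i \sqrt{2}}$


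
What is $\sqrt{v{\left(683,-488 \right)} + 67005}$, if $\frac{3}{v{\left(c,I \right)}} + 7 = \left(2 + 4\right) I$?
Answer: $\frac{2 \sqrt{144299034330}}{2935} \approx 258.85$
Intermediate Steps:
$v{\left(c,I \right)} = \frac{3}{-7 + 6 I}$ ($v{\left(c,I \right)} = \frac{3}{-7 + \left(2 + 4\right) I} = \frac{3}{-7 + 6 I}$)
$\sqrt{v{\left(683,-488 \right)} + 67005} = \sqrt{\frac{3}{-7 + 6 \left(-488\right)} + 67005} = \sqrt{\frac{3}{-7 - 2928} + 67005} = \sqrt{\frac{3}{-2935} + 67005} = \sqrt{3 \left(- \frac{1}{2935}\right) + 67005} = \sqrt{- \frac{3}{2935} + 67005} = \sqrt{\frac{196659672}{2935}} = \frac{2 \sqrt{144299034330}}{2935}$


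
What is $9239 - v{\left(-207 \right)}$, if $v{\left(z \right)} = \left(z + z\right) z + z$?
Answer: $-76252$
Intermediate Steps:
$v{\left(z \right)} = z + 2 z^{2}$ ($v{\left(z \right)} = 2 z z + z = 2 z^{2} + z = z + 2 z^{2}$)
$9239 - v{\left(-207 \right)} = 9239 - - 207 \left(1 + 2 \left(-207\right)\right) = 9239 - - 207 \left(1 - 414\right) = 9239 - \left(-207\right) \left(-413\right) = 9239 - 85491 = -76252$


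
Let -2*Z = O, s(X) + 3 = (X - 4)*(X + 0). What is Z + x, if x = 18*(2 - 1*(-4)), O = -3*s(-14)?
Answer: 963/2 ≈ 481.50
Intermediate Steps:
s(X) = -3 + X*(-4 + X) (s(X) = -3 + (X - 4)*(X + 0) = -3 + (-4 + X)*X = -3 + X*(-4 + X))
O = -747 (O = -3*(-3 + (-14)² - 4*(-14)) = -3*(-3 + 196 + 56) = -3*249 = -747)
x = 108 (x = 18*(2 + 4) = 18*6 = 108)
Z = 747/2 (Z = -½*(-747) = 747/2 ≈ 373.50)
Z + x = 747/2 + 108 = 963/2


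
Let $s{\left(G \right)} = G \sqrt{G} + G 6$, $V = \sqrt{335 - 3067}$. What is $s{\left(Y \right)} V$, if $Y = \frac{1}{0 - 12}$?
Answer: $\frac{\sqrt{2049}}{36} - i \sqrt{683} \approx 1.2574 - 26.134 i$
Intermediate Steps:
$Y = - \frac{1}{12}$ ($Y = \frac{1}{-12} = - \frac{1}{12} \approx -0.083333$)
$V = 2 i \sqrt{683}$ ($V = \sqrt{-2732} = 2 i \sqrt{683} \approx 52.269 i$)
$s{\left(G \right)} = G^{\frac{3}{2}} + 6 G$
$s{\left(Y \right)} V = \left(\left(- \frac{1}{12}\right)^{\frac{3}{2}} + 6 \left(- \frac{1}{12}\right)\right) 2 i \sqrt{683} = \left(- \frac{i \sqrt{3}}{72} - \frac{1}{2}\right) 2 i \sqrt{683} = \left(- \frac{1}{2} - \frac{i \sqrt{3}}{72}\right) 2 i \sqrt{683} = 2 i \sqrt{683} \left(- \frac{1}{2} - \frac{i \sqrt{3}}{72}\right)$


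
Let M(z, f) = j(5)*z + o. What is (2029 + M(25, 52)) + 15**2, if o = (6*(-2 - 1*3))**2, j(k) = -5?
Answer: 3029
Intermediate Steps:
o = 900 (o = (6*(-2 - 3))**2 = (6*(-5))**2 = (-30)**2 = 900)
M(z, f) = 900 - 5*z (M(z, f) = -5*z + 900 = 900 - 5*z)
(2029 + M(25, 52)) + 15**2 = (2029 + (900 - 5*25)) + 15**2 = (2029 + (900 - 125)) + 225 = (2029 + 775) + 225 = 2804 + 225 = 3029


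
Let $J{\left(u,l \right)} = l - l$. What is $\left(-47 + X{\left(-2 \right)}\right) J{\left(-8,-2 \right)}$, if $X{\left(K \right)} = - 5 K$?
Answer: $0$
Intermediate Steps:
$J{\left(u,l \right)} = 0$
$\left(-47 + X{\left(-2 \right)}\right) J{\left(-8,-2 \right)} = \left(-47 - -10\right) 0 = \left(-47 + 10\right) 0 = \left(-37\right) 0 = 0$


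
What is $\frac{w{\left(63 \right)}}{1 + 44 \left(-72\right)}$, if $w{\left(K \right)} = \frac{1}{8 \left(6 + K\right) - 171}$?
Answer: $- \frac{1}{1206627} \approx -8.2876 \cdot 10^{-7}$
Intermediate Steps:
$w{\left(K \right)} = \frac{1}{-123 + 8 K}$ ($w{\left(K \right)} = \frac{1}{\left(48 + 8 K\right) - 171} = \frac{1}{-123 + 8 K}$)
$\frac{w{\left(63 \right)}}{1 + 44 \left(-72\right)} = \frac{1}{\left(-123 + 8 \cdot 63\right) \left(1 + 44 \left(-72\right)\right)} = \frac{1}{\left(-123 + 504\right) \left(1 - 3168\right)} = \frac{1}{381 \left(-3167\right)} = \frac{1}{381} \left(- \frac{1}{3167}\right) = - \frac{1}{1206627}$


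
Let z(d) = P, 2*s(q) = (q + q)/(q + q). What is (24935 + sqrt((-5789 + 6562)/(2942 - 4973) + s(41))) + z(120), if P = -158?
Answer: 24777 + sqrt(1970070)/4062 ≈ 24777.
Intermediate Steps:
s(q) = 1/2 (s(q) = ((q + q)/(q + q))/2 = ((2*q)/((2*q)))/2 = ((2*q)*(1/(2*q)))/2 = (1/2)*1 = 1/2)
z(d) = -158
(24935 + sqrt((-5789 + 6562)/(2942 - 4973) + s(41))) + z(120) = (24935 + sqrt((-5789 + 6562)/(2942 - 4973) + 1/2)) - 158 = (24935 + sqrt(773/(-2031) + 1/2)) - 158 = (24935 + sqrt(773*(-1/2031) + 1/2)) - 158 = (24935 + sqrt(-773/2031 + 1/2)) - 158 = (24935 + sqrt(485/4062)) - 158 = (24935 + sqrt(1970070)/4062) - 158 = 24777 + sqrt(1970070)/4062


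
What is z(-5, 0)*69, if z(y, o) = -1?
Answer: -69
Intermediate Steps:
z(-5, 0)*69 = -1*69 = -69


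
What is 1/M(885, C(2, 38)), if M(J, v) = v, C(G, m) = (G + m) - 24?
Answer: 1/16 ≈ 0.062500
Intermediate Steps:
C(G, m) = -24 + G + m
1/M(885, C(2, 38)) = 1/(-24 + 2 + 38) = 1/16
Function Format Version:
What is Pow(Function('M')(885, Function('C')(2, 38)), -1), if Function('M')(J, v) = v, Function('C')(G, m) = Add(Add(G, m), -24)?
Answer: Rational(1, 16) ≈ 0.062500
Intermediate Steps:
Function('C')(G, m) = Add(-24, G, m)
Pow(Function('M')(885, Function('C')(2, 38)), -1) = Pow(Add(-24, 2, 38), -1) = Pow(16, -1) = Rational(1, 16)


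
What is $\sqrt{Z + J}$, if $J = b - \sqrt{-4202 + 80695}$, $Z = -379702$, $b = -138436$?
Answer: $\sqrt{-518138 - \sqrt{76493}} \approx 720.01 i$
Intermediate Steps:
$J = -138436 - \sqrt{76493}$ ($J = -138436 - \sqrt{-4202 + 80695} = -138436 - \sqrt{76493} \approx -1.3871 \cdot 10^{5}$)
$\sqrt{Z + J} = \sqrt{-379702 - \left(138436 + \sqrt{76493}\right)} = \sqrt{-518138 - \sqrt{76493}}$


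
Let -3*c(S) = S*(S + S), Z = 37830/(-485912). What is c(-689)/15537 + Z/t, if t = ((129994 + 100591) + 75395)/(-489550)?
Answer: -7014960117563021/346504667905368 ≈ -20.245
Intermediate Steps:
Z = -18915/242956 (Z = 37830*(-1/485912) = -18915/242956 ≈ -0.077854)
c(S) = -2*S**2/3 (c(S) = -S*(S + S)/3 = -S*2*S/3 = -2*S**2/3)
t = -30598/48955 (t = (230585 + 75395)*(-1/489550) = 305980*(-1/489550) = -30598/48955 ≈ -0.62502)
c(-689)/15537 + Z/t = -2/3*(-689)**2/15537 - 18915/(242956*(-30598/48955)) = -2/3*474721*(1/15537) - 18915/242956*(-48955/30598) = -949442/3*1/15537 + 925983825/7433967688 = -949442/46611 + 925983825/7433967688 = -7014960117563021/346504667905368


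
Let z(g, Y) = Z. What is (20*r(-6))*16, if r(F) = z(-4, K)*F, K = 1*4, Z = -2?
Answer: 3840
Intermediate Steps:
K = 4
z(g, Y) = -2
r(F) = -2*F
(20*r(-6))*16 = (20*(-2*(-6)))*16 = (20*12)*16 = 240*16 = 3840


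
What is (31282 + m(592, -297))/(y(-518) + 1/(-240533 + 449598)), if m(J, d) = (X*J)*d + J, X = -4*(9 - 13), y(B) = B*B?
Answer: -581474575150/56097157061 ≈ -10.365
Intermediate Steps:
y(B) = B**2
X = 16 (X = -4*(-4) = 16)
m(J, d) = J + 16*J*d (m(J, d) = (16*J)*d + J = 16*J*d + J = J + 16*J*d)
(31282 + m(592, -297))/(y(-518) + 1/(-240533 + 449598)) = (31282 + 592*(1 + 16*(-297)))/((-518)**2 + 1/(-240533 + 449598)) = (31282 + 592*(1 - 4752))/(268324 + 1/209065) = (31282 + 592*(-4751))/(268324 + 1/209065) = (31282 - 2812592)/(56097157061/209065) = -2781310*209065/56097157061 = -581474575150/56097157061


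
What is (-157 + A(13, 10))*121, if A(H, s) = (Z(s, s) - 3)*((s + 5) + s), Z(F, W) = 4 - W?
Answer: -46222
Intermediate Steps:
A(H, s) = (1 - s)*(5 + 2*s) (A(H, s) = ((4 - s) - 3)*((s + 5) + s) = (1 - s)*((5 + s) + s) = (1 - s)*(5 + 2*s))
(-157 + A(13, 10))*121 = (-157 + (5 - 3*10 - 2*10²))*121 = (-157 + (5 - 30 - 2*100))*121 = (-157 + (5 - 30 - 200))*121 = (-157 - 225)*121 = -382*121 = -46222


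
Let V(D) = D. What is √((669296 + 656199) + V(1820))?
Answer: √1327315 ≈ 1152.1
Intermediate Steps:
√((669296 + 656199) + V(1820)) = √((669296 + 656199) + 1820) = √(1325495 + 1820) = √1327315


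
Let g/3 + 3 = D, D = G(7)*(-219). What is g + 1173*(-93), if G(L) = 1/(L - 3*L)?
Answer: -1526715/14 ≈ -1.0905e+5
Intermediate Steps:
G(L) = -1/(2*L) (G(L) = 1/(-2*L) = -1/(2*L))
D = 219/14 (D = -½/7*(-219) = -½*⅐*(-219) = -1/14*(-219) = 219/14 ≈ 15.643)
g = 531/14 (g = -9 + 3*(219/14) = -9 + 657/14 = 531/14 ≈ 37.929)
g + 1173*(-93) = 531/14 + 1173*(-93) = 531/14 - 109089 = -1526715/14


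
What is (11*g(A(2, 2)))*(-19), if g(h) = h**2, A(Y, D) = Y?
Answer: -836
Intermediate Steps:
(11*g(A(2, 2)))*(-19) = (11*2**2)*(-19) = (11*4)*(-19) = 44*(-19) = -836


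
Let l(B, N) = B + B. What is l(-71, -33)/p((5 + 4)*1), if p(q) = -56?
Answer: 71/28 ≈ 2.5357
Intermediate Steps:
l(B, N) = 2*B
l(-71, -33)/p((5 + 4)*1) = (2*(-71))/(-56) = -142*(-1/56) = 71/28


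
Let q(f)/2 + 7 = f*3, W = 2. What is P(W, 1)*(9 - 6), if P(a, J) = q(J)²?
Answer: 192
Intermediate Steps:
q(f) = -14 + 6*f (q(f) = -14 + 2*(f*3) = -14 + 2*(3*f) = -14 + 6*f)
P(a, J) = (-14 + 6*J)²
P(W, 1)*(9 - 6) = (4*(-7 + 3*1)²)*(9 - 6) = (4*(-7 + 3)²)*3 = (4*(-4)²)*3 = (4*16)*3 = 64*3 = 192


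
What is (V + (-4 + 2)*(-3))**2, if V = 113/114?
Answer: 635209/12996 ≈ 48.877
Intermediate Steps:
V = 113/114 (V = 113*(1/114) = 113/114 ≈ 0.99123)
(V + (-4 + 2)*(-3))**2 = (113/114 + (-4 + 2)*(-3))**2 = (113/114 - 2*(-3))**2 = (113/114 + 6)**2 = (797/114)**2 = 635209/12996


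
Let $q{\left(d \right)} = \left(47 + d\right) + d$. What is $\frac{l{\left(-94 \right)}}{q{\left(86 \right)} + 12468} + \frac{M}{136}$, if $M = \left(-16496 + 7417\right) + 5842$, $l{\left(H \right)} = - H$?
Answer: $- \frac{41055035}{1725432} \approx -23.794$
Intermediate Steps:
$q{\left(d \right)} = 47 + 2 d$
$M = -3237$ ($M = -9079 + 5842 = -3237$)
$\frac{l{\left(-94 \right)}}{q{\left(86 \right)} + 12468} + \frac{M}{136} = \frac{\left(-1\right) \left(-94\right)}{\left(47 + 2 \cdot 86\right) + 12468} - \frac{3237}{136} = \frac{94}{\left(47 + 172\right) + 12468} - \frac{3237}{136} = \frac{94}{219 + 12468} - \frac{3237}{136} = \frac{94}{12687} - \frac{3237}{136} = - \frac{41055035}{1725432}$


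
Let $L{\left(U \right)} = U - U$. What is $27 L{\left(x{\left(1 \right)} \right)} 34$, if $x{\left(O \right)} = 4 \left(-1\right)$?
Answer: $0$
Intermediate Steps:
$x{\left(O \right)} = -4$
$L{\left(U \right)} = 0$
$27 L{\left(x{\left(1 \right)} \right)} 34 = 27 \cdot 0 \cdot 34 = 0 \cdot 34 = 0$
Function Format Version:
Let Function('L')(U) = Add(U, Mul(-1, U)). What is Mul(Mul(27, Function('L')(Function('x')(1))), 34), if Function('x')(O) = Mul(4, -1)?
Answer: 0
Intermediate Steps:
Function('x')(O) = -4
Function('L')(U) = 0
Mul(Mul(27, Function('L')(Function('x')(1))), 34) = Mul(Mul(27, 0), 34) = Mul(0, 34) = 0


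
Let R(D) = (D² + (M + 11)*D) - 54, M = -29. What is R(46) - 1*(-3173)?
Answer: 4407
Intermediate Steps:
R(D) = -54 + D² - 18*D (R(D) = (D² + (-29 + 11)*D) - 54 = (D² - 18*D) - 54 = -54 + D² - 18*D)
R(46) - 1*(-3173) = (-54 + 46² - 18*46) - 1*(-3173) = (-54 + 2116 - 828) + 3173 = 1234 + 3173 = 4407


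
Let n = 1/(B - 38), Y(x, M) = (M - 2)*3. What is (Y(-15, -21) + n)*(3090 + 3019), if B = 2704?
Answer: -1123768877/2666 ≈ -4.2152e+5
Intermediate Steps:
Y(x, M) = -6 + 3*M (Y(x, M) = (-2 + M)*3 = -6 + 3*M)
n = 1/2666 (n = 1/(2704 - 38) = 1/2666 ≈ 0.00037509)
(Y(-15, -21) + n)*(3090 + 3019) = ((-6 + 3*(-21)) + 1/2666)*(3090 + 3019) = ((-6 - 63) + 1/2666)*6109 = (-69 + 1/2666)*6109 = -183953/2666*6109 = -1123768877/2666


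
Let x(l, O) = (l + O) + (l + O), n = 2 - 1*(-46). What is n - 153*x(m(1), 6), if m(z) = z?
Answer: -2094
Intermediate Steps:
n = 48 (n = 2 + 46 = 48)
x(l, O) = 2*O + 2*l (x(l, O) = (O + l) + (O + l) = 2*O + 2*l)
n - 153*x(m(1), 6) = 48 - 153*(2*6 + 2*1) = 48 - 153*(12 + 2) = 48 - 153*14 = 48 - 2142 = -2094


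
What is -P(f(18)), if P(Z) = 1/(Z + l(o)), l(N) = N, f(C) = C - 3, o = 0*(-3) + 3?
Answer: -1/18 ≈ -0.055556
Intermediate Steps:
o = 3 (o = 0 + 3 = 3)
f(C) = -3 + C
P(Z) = 1/(3 + Z) (P(Z) = 1/(Z + 3) = 1/(3 + Z))
-P(f(18)) = -1/(3 + (-3 + 18)) = -1/(3 + 15) = -1/18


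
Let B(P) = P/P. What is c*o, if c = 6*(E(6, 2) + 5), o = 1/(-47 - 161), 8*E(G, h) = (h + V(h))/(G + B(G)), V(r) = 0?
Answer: -423/2912 ≈ -0.14526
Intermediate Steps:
B(P) = 1
E(G, h) = h/(8*(1 + G)) (E(G, h) = ((h + 0)/(G + 1))/8 = (h/(1 + G))/8 = h/(8*(1 + G)))
o = -1/208 (o = 1/(-208) = -1/208 ≈ -0.0048077)
c = 423/14 (c = 6*((⅛)*2/(1 + 6) + 5) = 6*((⅛)*2/7 + 5) = 6*((⅛)*2*(⅐) + 5) = 6*(1/28 + 5) = 6*(141/28) = 423/14 ≈ 30.214)
c*o = (423/14)*(-1/208) = -423/2912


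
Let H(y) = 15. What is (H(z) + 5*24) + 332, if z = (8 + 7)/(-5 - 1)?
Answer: 467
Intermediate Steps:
z = -5/2 (z = 15/(-6) = 15*(-⅙) = -5/2 ≈ -2.5000)
(H(z) + 5*24) + 332 = (15 + 5*24) + 332 = (15 + 120) + 332 = 135 + 332 = 467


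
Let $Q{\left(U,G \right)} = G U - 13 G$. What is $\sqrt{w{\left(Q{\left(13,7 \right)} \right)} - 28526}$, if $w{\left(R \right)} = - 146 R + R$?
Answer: $i \sqrt{28526} \approx 168.9 i$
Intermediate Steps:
$Q{\left(U,G \right)} = - 13 G + G U$
$w{\left(R \right)} = - 145 R$
$\sqrt{w{\left(Q{\left(13,7 \right)} \right)} - 28526} = \sqrt{- 145 \cdot 7 \left(-13 + 13\right) - 28526} = \sqrt{- 145 \cdot 7 \cdot 0 - 28526} = \sqrt{\left(-145\right) 0 - 28526} = \sqrt{0 - 28526} = \sqrt{-28526} = i \sqrt{28526}$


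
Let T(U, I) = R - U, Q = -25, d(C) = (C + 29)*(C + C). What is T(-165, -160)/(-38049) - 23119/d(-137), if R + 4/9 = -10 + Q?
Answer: -26772383/34119576 ≈ -0.78466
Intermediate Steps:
d(C) = 2*C*(29 + C) (d(C) = (29 + C)*(2*C) = 2*C*(29 + C))
R = -319/9 (R = -4/9 + (-10 - 25) = -4/9 - 35 = -319/9 ≈ -35.444)
T(U, I) = -319/9 - U
T(-165, -160)/(-38049) - 23119/d(-137) = (-319/9 - 1*(-165))/(-38049) - 23119*(-1/(274*(29 - 137))) = (-319/9 + 165)*(-1/38049) - 23119/(2*(-137)*(-108)) = (1166/9)*(-1/38049) - 23119/29592 = -106/31131 - 23119*1/29592 = -106/31131 - 23119/29592 = -26772383/34119576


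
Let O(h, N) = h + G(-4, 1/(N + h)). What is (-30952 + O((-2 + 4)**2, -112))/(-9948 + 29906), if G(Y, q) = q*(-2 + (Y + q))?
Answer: -360976823/232790112 ≈ -1.5507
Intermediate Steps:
G(Y, q) = q*(-2 + Y + q)
O(h, N) = h + (-6 + 1/(N + h))/(N + h) (O(h, N) = h + (-2 - 4 + 1/(N + h))/(N + h) = h + (-6 + 1/(N + h))/(N + h))
(-30952 + O((-2 + 4)**2, -112))/(-9948 + 29906) = (-30952 + ((-2 + 4)**2 - (6 - 1/(-112 + (-2 + 4)**2))/(-112 + (-2 + 4)**2)))/(-9948 + 29906) = (-30952 + (2**2 - (6 - 1/(-112 + 2**2))/(-112 + 2**2)))/19958 = (-30952 + (4 - (6 - 1/(-112 + 4))/(-112 + 4)))*(1/19958) = (-30952 + (4 - 1*(6 - 1/(-108))/(-108)))*(1/19958) = (-30952 + (4 - 1*(-1/108)*(6 - 1*(-1/108))))*(1/19958) = (-30952 + (4 - 1*(-1/108)*(6 + 1/108)))*(1/19958) = (-30952 + (4 - 1*(-1/108)*649/108))*(1/19958) = (-30952 + (4 + 649/11664))*(1/19958) = (-30952 + 47305/11664)*(1/19958) = -360976823/11664*1/19958 = -360976823/232790112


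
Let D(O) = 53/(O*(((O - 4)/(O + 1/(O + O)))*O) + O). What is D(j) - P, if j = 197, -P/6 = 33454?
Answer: 595428665476611/2966404921 ≈ 2.0072e+5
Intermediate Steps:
P = -200724 (P = -6*33454 = -200724)
D(O) = 53/(O + O²*(-4 + O)/(O + 1/(2*O))) (D(O) = 53/(O*(((-4 + O)/(O + 1/(2*O)))*O) + O) = 53/(O*(O*(-4 + O)/(O + 1/(2*O))) + O) = 53/(O²*(-4 + O)/(O + 1/(2*O)) + O) = 53/(O + O²*(-4 + O)/(O + 1/(2*O))))
D(j) - P = (53 + 106*197²)/(197 - 6*197³ + 2*197⁴) - 1*(-200724) = (53 + 106*38809)/(197 - 6*7645373 + 2*1506138481) + 200724 = (53 + 4113754)/(197 - 45872238 + 3012276962) + 200724 = 4113807/2966404921 + 200724 = 595428665476611/2966404921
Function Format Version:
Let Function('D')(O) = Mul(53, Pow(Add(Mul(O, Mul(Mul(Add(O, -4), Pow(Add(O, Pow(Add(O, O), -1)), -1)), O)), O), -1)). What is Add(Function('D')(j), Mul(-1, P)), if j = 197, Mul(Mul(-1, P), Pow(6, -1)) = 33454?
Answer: Rational(595428665476611, 2966404921) ≈ 2.0072e+5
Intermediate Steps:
P = -200724 (P = Mul(-6, 33454) = -200724)
Function('D')(O) = Mul(53, Pow(Add(O, Mul(Pow(O, 2), Pow(Add(O, Mul(Rational(1, 2), Pow(O, -1))), -1), Add(-4, O))), -1)) (Function('D')(O) = Mul(53, Pow(Add(Mul(O, Mul(Mul(Add(-4, O), Pow(Add(O, Pow(Mul(2, O), -1)), -1)), O)), O), -1)) = Mul(53, Pow(Add(Mul(O, Mul(Mul(Add(-4, O), Pow(Add(O, Mul(Rational(1, 2), Pow(O, -1))), -1)), O)), O), -1)) = Mul(53, Pow(Add(Mul(O, Mul(Mul(Pow(Add(O, Mul(Rational(1, 2), Pow(O, -1))), -1), Add(-4, O)), O)), O), -1)) = Mul(53, Pow(Add(Mul(O, Mul(O, Pow(Add(O, Mul(Rational(1, 2), Pow(O, -1))), -1), Add(-4, O))), O), -1)) = Mul(53, Pow(Add(Mul(Pow(O, 2), Pow(Add(O, Mul(Rational(1, 2), Pow(O, -1))), -1), Add(-4, O)), O), -1)) = Mul(53, Pow(Add(O, Mul(Pow(O, 2), Pow(Add(O, Mul(Rational(1, 2), Pow(O, -1))), -1), Add(-4, O))), -1)))
Add(Function('D')(j), Mul(-1, P)) = Add(Mul(Pow(Add(197, Mul(-6, Pow(197, 3)), Mul(2, Pow(197, 4))), -1), Add(53, Mul(106, Pow(197, 2)))), Mul(-1, -200724)) = Add(Mul(Pow(Add(197, Mul(-6, 7645373), Mul(2, 1506138481)), -1), Add(53, Mul(106, 38809))), 200724) = Add(Mul(Pow(Add(197, -45872238, 3012276962), -1), Add(53, 4113754)), 200724) = Add(Mul(Pow(2966404921, -1), 4113807), 200724) = Add(Mul(Rational(1, 2966404921), 4113807), 200724) = Add(Rational(4113807, 2966404921), 200724) = Rational(595428665476611, 2966404921)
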